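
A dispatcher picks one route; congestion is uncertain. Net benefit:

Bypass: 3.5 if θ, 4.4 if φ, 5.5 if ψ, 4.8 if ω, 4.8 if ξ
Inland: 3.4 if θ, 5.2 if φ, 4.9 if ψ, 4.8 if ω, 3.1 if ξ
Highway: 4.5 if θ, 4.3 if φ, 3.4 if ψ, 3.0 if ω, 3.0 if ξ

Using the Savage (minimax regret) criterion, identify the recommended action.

Bypass

Column bests: θ=4.5, φ=5.2, ψ=5.5, ω=4.8, ξ=4.8.
Bypass regrets: 1.0, 0.8, 0.0, 0.0, 0.0 → max 1.0
Inland regrets: 1.1, 0.0, 0.6, 0.0, 1.7 → max 1.7
Highway regrets: 0.0, 0.9, 2.1, 1.8, 1.8 → max 2.1
Smallest max regret = 1.0 → Bypass.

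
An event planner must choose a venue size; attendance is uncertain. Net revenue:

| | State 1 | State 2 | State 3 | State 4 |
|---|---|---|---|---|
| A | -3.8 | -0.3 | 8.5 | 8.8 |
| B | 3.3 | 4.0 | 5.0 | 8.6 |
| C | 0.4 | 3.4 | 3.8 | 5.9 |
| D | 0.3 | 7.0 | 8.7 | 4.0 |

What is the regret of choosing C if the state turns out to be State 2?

Best payoff under State 2 is 7.0.
Regret = 7.0 − 3.4 = 3.6.

3.6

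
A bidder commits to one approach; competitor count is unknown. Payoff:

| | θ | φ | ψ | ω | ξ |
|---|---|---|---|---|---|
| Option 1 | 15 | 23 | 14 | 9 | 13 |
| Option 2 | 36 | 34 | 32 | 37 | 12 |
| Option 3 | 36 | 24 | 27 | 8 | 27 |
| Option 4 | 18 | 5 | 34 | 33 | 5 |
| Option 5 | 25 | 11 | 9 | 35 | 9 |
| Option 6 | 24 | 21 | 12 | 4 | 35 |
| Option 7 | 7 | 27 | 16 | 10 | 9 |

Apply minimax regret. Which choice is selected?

Option 2

Column bests: θ=36, φ=34, ψ=34, ω=37, ξ=35.
Option 1 regrets: 21, 11, 20, 28, 22 → max 28
Option 2 regrets: 0, 0, 2, 0, 23 → max 23
Option 3 regrets: 0, 10, 7, 29, 8 → max 29
Option 4 regrets: 18, 29, 0, 4, 30 → max 30
Option 5 regrets: 11, 23, 25, 2, 26 → max 26
Option 6 regrets: 12, 13, 22, 33, 0 → max 33
Option 7 regrets: 29, 7, 18, 27, 26 → max 29
Smallest max regret = 23 → Option 2.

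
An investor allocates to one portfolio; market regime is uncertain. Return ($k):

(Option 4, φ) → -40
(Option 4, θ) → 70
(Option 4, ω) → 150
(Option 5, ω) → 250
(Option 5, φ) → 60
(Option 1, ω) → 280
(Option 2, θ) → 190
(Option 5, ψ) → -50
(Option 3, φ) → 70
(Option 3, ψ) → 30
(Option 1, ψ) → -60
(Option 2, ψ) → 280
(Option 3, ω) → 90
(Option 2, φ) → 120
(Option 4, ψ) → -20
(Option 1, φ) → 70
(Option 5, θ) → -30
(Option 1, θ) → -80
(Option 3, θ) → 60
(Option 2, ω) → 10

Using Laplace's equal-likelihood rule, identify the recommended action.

Option 2

Row averages: Option 1=52.5, Option 2=150, Option 3=62.5, Option 4=40, Option 5=57.5
Highest average = 150 → Option 2.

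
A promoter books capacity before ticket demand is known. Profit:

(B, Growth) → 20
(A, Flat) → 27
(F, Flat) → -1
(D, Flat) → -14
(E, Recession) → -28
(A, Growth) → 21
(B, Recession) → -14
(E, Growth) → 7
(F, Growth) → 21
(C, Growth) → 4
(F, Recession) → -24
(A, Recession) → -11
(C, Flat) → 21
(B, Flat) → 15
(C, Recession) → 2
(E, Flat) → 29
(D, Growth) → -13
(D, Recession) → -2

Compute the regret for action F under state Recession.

Best payoff under Recession is 2.
Regret = 2 − (-24) = 26.

26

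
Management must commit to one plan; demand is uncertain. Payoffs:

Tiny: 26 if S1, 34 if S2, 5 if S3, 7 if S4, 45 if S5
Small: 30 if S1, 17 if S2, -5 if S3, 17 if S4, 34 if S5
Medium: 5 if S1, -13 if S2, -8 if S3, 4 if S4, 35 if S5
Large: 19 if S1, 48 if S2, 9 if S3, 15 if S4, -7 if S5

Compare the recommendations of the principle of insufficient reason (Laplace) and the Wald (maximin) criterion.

Row averages: Tiny=23.4, Small=18.6, Medium=4.6, Large=16.8
Highest average = 23.4 → Tiny.
Row minima: Tiny=5, Small=-5, Medium=-13, Large=-7
Best worst-case = 5 → Tiny.

laplace → Tiny; maximin → Tiny (agree)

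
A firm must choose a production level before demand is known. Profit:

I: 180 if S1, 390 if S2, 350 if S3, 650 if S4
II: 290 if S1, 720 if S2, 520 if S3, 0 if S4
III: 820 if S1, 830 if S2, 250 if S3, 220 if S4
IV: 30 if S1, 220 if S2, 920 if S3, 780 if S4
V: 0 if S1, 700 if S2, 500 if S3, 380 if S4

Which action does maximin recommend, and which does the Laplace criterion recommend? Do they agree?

maximin → III; laplace → III (agree)

Row minima: I=180, II=0, III=220, IV=30, V=0
Best worst-case = 220 → III.
Row averages: I=392.5, II=382.5, III=530, IV=487.5, V=395
Highest average = 530 → III.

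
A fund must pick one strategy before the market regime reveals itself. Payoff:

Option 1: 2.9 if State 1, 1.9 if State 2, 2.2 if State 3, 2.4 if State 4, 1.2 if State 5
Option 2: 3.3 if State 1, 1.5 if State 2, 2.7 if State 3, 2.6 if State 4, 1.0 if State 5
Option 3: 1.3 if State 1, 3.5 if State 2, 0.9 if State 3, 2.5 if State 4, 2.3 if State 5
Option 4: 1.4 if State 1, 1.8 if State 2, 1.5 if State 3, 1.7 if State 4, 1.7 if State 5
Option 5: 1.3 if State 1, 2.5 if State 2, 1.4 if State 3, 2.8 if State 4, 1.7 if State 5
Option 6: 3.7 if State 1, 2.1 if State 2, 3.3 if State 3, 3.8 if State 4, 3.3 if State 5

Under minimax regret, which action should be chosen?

Column bests: State 1=3.7, State 2=3.5, State 3=3.3, State 4=3.8, State 5=3.3.
Option 1 regrets: 0.8, 1.6, 1.1, 1.4, 2.1 → max 2.1
Option 2 regrets: 0.4, 2.0, 0.6, 1.2, 2.3 → max 2.3
Option 3 regrets: 2.4, 0.0, 2.4, 1.3, 1.0 → max 2.4
Option 4 regrets: 2.3, 1.7, 1.8, 2.1, 1.6 → max 2.3
Option 5 regrets: 2.4, 1.0, 1.9, 1.0, 1.6 → max 2.4
Option 6 regrets: 0.0, 1.4, 0.0, 0.0, 0.0 → max 1.4
Smallest max regret = 1.4 → Option 6.

Option 6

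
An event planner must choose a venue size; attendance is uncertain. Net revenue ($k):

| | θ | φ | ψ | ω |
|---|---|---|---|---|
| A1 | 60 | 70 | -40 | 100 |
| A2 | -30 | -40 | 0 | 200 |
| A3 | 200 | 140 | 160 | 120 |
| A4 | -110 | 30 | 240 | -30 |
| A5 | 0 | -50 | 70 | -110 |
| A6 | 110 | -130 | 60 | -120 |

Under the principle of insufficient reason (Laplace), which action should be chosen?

Row averages: A1=47.5, A2=32.5, A3=155, A4=32.5, A5=-22.5, A6=-20
Highest average = 155 → A3.

A3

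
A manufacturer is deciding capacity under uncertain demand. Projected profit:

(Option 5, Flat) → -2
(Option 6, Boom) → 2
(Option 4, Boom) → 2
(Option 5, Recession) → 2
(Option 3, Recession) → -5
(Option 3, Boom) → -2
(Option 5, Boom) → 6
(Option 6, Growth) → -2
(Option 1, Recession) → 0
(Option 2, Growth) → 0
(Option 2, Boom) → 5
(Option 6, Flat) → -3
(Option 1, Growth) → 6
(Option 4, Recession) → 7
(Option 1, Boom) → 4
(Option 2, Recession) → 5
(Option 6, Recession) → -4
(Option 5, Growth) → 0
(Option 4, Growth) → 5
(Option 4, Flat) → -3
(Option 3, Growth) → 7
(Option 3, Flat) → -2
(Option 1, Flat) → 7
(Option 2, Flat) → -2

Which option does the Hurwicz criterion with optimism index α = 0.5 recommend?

Option 1: 0.5·7 + 0.5·0 = 3.5
Option 2: 0.5·5 + 0.5·(-2) = 1.5
Option 3: 0.5·7 + 0.5·(-5) = 1
Option 4: 0.5·7 + 0.5·(-3) = 2
Option 5: 0.5·6 + 0.5·(-2) = 2
Option 6: 0.5·2 + 0.5·(-4) = -1
Highest Hurwicz score = 3.5 → Option 1.

Option 1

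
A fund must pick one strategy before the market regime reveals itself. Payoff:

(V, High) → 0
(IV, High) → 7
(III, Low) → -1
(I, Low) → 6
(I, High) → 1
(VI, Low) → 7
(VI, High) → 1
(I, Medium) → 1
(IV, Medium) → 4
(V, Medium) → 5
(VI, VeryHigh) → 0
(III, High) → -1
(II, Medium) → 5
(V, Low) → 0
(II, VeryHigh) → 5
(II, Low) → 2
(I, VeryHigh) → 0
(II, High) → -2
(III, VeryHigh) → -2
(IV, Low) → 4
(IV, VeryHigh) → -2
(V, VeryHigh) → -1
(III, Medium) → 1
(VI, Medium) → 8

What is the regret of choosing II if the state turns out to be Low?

Best payoff under Low is 7.
Regret = 7 − 2 = 5.

5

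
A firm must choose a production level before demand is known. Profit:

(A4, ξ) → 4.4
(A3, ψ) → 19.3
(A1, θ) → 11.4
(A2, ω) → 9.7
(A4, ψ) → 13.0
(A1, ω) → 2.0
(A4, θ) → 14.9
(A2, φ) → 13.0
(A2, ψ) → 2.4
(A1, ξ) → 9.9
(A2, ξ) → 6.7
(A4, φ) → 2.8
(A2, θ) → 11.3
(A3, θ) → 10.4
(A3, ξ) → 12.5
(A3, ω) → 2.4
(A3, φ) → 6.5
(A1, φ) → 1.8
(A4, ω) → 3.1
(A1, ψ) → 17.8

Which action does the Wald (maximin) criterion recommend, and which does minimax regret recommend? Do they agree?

maximin → A4; minimax regret → A3 (disagree)

Row minima: A1=1.8, A2=2.4, A3=2.4, A4=2.8
Best worst-case = 2.8 → A4.
Column bests: θ=14.9, φ=13.0, ψ=19.3, ω=9.7, ξ=12.5.
A1 regrets: 3.5, 11.2, 1.5, 7.7, 2.6 → max 11.2
A2 regrets: 3.6, 0.0, 16.9, 0.0, 5.8 → max 16.9
A3 regrets: 4.5, 6.5, 0.0, 7.3, 0.0 → max 7.3
A4 regrets: 0.0, 10.2, 6.3, 6.6, 8.1 → max 10.2
Smallest max regret = 7.3 → A3.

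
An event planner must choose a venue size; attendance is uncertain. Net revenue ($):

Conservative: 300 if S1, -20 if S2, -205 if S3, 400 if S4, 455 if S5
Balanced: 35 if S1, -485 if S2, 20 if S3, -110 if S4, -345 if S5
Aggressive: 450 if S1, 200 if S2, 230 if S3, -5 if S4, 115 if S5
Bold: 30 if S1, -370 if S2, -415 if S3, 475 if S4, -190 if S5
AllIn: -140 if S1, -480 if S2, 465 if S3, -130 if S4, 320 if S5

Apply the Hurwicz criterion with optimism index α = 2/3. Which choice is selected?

Conservative: 2/3·455 + 1/3·(-205) = 235
Balanced: 2/3·35 + 1/3·(-485) = -415/3
Aggressive: 2/3·450 + 1/3·(-5) = 895/3
Bold: 2/3·475 + 1/3·(-415) = 535/3
AllIn: 2/3·465 + 1/3·(-480) = 150
Highest Hurwicz score = 895/3 → Aggressive.

Aggressive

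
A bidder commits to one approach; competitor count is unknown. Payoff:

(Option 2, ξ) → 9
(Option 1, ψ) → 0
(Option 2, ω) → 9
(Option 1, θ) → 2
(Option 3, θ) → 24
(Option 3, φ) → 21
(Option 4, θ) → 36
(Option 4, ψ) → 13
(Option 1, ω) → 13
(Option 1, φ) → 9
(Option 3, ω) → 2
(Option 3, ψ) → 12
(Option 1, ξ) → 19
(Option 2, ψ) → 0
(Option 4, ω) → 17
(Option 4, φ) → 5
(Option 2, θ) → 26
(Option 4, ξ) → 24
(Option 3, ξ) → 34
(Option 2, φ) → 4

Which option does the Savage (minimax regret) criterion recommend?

Column bests: θ=36, φ=21, ψ=13, ω=17, ξ=34.
Option 1 regrets: 34, 12, 13, 4, 15 → max 34
Option 2 regrets: 10, 17, 13, 8, 25 → max 25
Option 3 regrets: 12, 0, 1, 15, 0 → max 15
Option 4 regrets: 0, 16, 0, 0, 10 → max 16
Smallest max regret = 15 → Option 3.

Option 3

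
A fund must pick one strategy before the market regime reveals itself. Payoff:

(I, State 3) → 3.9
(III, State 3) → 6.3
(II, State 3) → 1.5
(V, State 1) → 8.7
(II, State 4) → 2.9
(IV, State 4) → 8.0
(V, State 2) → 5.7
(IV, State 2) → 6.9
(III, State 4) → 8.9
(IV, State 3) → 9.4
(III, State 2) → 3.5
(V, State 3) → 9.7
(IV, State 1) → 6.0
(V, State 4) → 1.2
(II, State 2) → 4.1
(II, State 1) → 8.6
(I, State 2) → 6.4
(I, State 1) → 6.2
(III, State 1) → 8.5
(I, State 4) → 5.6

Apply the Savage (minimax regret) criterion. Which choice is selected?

IV

Column bests: State 1=8.7, State 2=6.9, State 3=9.7, State 4=8.9.
I regrets: 2.5, 0.5, 5.8, 3.3 → max 5.8
II regrets: 0.1, 2.8, 8.2, 6.0 → max 8.2
III regrets: 0.2, 3.4, 3.4, 0.0 → max 3.4
IV regrets: 2.7, 0.0, 0.3, 0.9 → max 2.7
V regrets: 0.0, 1.2, 0.0, 7.7 → max 7.7
Smallest max regret = 2.7 → IV.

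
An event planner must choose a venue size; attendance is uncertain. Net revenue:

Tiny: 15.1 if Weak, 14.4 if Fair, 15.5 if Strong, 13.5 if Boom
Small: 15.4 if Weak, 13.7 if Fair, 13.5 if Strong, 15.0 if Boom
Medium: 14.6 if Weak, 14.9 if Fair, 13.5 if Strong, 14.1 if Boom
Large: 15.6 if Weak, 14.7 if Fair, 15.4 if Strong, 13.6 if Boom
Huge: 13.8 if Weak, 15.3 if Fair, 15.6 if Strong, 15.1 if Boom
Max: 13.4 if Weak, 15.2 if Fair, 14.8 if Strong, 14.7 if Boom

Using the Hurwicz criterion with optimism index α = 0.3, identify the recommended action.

Huge

Tiny: 0.3·15.5 + 0.7·13.5 = 14.1
Small: 0.3·15.4 + 0.7·13.5 = 14.07
Medium: 0.3·14.9 + 0.7·13.5 = 13.92
Large: 0.3·15.6 + 0.7·13.6 = 14.2
Huge: 0.3·15.6 + 0.7·13.8 = 14.34
Max: 0.3·15.2 + 0.7·13.4 = 13.94
Highest Hurwicz score = 14.34 → Huge.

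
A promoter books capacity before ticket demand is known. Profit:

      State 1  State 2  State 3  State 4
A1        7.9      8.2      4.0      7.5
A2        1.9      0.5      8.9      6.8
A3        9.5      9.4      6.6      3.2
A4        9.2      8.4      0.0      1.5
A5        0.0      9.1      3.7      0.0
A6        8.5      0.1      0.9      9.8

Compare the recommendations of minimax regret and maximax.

minimax regret → A1; maximax → A6 (disagree)

Column bests: State 1=9.5, State 2=9.4, State 3=8.9, State 4=9.8.
A1 regrets: 1.6, 1.2, 4.9, 2.3 → max 4.9
A2 regrets: 7.6, 8.9, 0.0, 3.0 → max 8.9
A3 regrets: 0.0, 0.0, 2.3, 6.6 → max 6.6
A4 regrets: 0.3, 1.0, 8.9, 8.3 → max 8.9
A5 regrets: 9.5, 0.3, 5.2, 9.8 → max 9.8
A6 regrets: 1.0, 9.3, 8.0, 0.0 → max 9.3
Smallest max regret = 4.9 → A1.
Row maxima: A1=8.2, A2=8.9, A3=9.5, A4=9.2, A5=9.1, A6=9.8
Best best-case = 9.8 → A6.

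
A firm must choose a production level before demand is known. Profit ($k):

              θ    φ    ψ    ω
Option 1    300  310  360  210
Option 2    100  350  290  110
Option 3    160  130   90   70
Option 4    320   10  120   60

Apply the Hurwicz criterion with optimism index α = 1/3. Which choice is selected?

Option 1: 1/3·360 + 2/3·210 = 260
Option 2: 1/3·350 + 2/3·100 = 550/3
Option 3: 1/3·160 + 2/3·70 = 100
Option 4: 1/3·320 + 2/3·10 = 340/3
Highest Hurwicz score = 260 → Option 1.

Option 1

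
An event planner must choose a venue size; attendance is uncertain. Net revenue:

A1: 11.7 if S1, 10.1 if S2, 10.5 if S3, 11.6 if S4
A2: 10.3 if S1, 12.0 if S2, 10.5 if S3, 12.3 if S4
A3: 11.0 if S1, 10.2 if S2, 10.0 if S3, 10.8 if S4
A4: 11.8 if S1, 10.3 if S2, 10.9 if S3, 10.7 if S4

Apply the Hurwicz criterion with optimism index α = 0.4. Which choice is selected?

A1: 0.4·11.7 + 0.6·10.1 = 10.74
A2: 0.4·12.3 + 0.6·10.3 = 11.1
A3: 0.4·11.0 + 0.6·10.0 = 10.4
A4: 0.4·11.8 + 0.6·10.3 = 10.9
Highest Hurwicz score = 11.1 → A2.

A2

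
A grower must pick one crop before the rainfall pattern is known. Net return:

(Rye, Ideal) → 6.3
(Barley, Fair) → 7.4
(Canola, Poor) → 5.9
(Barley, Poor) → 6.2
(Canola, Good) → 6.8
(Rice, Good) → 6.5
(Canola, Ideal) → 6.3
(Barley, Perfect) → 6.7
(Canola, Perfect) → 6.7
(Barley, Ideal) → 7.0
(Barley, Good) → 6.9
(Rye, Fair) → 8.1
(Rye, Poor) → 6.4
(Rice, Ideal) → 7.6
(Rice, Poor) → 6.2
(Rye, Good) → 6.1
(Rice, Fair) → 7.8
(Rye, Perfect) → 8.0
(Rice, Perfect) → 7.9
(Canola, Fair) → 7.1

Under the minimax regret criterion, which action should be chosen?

Column bests: Poor=6.4, Fair=8.1, Good=6.9, Ideal=7.6, Perfect=8.0.
Rice regrets: 0.2, 0.3, 0.4, 0.0, 0.1 → max 0.4
Barley regrets: 0.2, 0.7, 0.0, 0.6, 1.3 → max 1.3
Canola regrets: 0.5, 1.0, 0.1, 1.3, 1.3 → max 1.3
Rye regrets: 0.0, 0.0, 0.8, 1.3, 0.0 → max 1.3
Smallest max regret = 0.4 → Rice.

Rice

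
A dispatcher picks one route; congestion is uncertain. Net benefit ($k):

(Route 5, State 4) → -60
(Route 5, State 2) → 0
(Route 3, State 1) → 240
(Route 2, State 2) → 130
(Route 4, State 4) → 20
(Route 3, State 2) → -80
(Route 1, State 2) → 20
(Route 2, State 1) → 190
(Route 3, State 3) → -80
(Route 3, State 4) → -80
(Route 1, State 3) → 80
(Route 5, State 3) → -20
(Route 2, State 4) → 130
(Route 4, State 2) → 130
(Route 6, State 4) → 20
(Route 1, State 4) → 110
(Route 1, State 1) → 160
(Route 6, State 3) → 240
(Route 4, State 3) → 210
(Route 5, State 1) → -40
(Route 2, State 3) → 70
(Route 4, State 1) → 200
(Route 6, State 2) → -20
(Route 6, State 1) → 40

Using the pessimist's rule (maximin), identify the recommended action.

Row minima: Route 1=20, Route 2=70, Route 3=-80, Route 4=20, Route 5=-60, Route 6=-20
Best worst-case = 70 → Route 2.

Route 2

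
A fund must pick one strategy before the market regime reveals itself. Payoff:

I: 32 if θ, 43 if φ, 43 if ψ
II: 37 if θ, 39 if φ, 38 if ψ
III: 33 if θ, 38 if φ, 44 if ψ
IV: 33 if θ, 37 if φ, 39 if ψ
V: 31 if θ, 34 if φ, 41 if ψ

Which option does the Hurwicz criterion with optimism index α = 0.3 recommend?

I: 0.3·43 + 0.7·32 = 35.3
II: 0.3·39 + 0.7·37 = 37.6
III: 0.3·44 + 0.7·33 = 36.3
IV: 0.3·39 + 0.7·33 = 34.8
V: 0.3·41 + 0.7·31 = 34
Highest Hurwicz score = 37.6 → II.

II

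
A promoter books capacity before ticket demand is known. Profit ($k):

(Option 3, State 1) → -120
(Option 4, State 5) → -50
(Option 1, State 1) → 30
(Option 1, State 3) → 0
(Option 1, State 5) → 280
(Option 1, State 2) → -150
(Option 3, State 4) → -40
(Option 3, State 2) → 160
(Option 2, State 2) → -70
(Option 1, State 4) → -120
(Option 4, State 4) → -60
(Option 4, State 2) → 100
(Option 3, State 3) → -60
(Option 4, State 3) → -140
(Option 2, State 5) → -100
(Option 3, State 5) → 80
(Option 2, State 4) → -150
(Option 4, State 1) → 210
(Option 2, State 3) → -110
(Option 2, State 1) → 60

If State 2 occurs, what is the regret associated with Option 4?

Best payoff under State 2 is 160.
Regret = 160 − 100 = 60.

60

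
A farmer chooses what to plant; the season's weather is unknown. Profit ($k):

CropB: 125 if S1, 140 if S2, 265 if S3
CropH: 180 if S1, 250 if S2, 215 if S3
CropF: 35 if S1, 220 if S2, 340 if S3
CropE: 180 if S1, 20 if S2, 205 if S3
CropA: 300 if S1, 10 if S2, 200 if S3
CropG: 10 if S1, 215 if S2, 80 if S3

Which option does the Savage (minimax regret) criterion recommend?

CropH

Column bests: S1=300, S2=250, S3=340.
CropB regrets: 175, 110, 75 → max 175
CropH regrets: 120, 0, 125 → max 125
CropF regrets: 265, 30, 0 → max 265
CropE regrets: 120, 230, 135 → max 230
CropA regrets: 0, 240, 140 → max 240
CropG regrets: 290, 35, 260 → max 290
Smallest max regret = 125 → CropH.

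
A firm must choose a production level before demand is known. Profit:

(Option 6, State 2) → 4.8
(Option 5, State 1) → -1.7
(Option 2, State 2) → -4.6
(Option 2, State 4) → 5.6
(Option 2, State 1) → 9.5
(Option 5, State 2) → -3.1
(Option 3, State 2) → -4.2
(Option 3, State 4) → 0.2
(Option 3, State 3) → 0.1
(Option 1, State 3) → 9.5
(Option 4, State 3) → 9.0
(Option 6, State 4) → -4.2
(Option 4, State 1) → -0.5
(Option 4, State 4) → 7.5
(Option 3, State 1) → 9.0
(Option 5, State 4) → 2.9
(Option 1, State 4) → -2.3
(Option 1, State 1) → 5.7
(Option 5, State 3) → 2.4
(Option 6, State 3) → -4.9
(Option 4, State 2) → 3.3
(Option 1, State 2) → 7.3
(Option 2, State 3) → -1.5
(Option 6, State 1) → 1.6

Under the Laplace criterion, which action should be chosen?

Option 1

Row averages: Option 1=5.05, Option 2=2.25, Option 3=1.275, Option 4=4.825, Option 5=0.125, Option 6=-0.675
Highest average = 5.05 → Option 1.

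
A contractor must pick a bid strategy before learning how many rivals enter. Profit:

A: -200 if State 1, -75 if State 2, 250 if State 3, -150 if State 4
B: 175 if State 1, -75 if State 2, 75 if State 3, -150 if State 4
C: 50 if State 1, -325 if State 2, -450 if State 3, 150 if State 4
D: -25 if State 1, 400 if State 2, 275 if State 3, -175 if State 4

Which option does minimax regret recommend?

D

Column bests: State 1=175, State 2=400, State 3=275, State 4=150.
A regrets: 375, 475, 25, 300 → max 475
B regrets: 0, 475, 200, 300 → max 475
C regrets: 125, 725, 725, 0 → max 725
D regrets: 200, 0, 0, 325 → max 325
Smallest max regret = 325 → D.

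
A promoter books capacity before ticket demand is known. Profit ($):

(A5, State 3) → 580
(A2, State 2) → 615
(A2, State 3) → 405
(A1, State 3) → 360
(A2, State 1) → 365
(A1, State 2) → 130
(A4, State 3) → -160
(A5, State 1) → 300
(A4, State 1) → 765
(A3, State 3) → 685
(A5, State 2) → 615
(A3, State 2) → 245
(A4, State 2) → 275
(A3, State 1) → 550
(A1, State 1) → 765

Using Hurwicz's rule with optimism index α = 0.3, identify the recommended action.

A1: 0.3·765 + 0.7·130 = 320.5
A2: 0.3·615 + 0.7·365 = 440
A3: 0.3·685 + 0.7·245 = 377
A4: 0.3·765 + 0.7·(-160) = 117.5
A5: 0.3·615 + 0.7·300 = 394.5
Highest Hurwicz score = 440 → A2.

A2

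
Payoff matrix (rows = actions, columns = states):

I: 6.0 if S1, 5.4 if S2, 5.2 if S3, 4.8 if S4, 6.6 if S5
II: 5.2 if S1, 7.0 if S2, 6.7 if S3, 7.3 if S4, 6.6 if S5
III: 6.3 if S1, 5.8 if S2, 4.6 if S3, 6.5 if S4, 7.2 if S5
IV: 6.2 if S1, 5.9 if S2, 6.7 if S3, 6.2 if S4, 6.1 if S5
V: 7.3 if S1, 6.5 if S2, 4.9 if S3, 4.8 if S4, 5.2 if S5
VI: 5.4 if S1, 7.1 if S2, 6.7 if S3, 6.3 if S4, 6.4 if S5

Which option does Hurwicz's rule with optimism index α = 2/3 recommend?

I: 2/3·6.6 + 1/3·4.8 = 6
II: 2/3·7.3 + 1/3·5.2 = 6.6
III: 2/3·7.2 + 1/3·4.6 = 19/3
IV: 2/3·6.7 + 1/3·5.9 = 193/30
V: 2/3·7.3 + 1/3·4.8 = 97/15
VI: 2/3·7.1 + 1/3·5.4 = 98/15
Highest Hurwicz score = 6.6 → II.

II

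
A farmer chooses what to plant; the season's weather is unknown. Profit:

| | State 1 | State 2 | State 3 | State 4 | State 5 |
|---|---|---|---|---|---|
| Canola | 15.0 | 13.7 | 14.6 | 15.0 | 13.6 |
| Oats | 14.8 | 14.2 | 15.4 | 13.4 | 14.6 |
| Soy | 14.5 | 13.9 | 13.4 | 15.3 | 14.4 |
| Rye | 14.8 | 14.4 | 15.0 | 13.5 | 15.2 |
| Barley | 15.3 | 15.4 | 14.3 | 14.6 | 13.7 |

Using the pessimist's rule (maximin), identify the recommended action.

Barley

Row minima: Canola=13.6, Oats=13.4, Soy=13.4, Rye=13.5, Barley=13.7
Best worst-case = 13.7 → Barley.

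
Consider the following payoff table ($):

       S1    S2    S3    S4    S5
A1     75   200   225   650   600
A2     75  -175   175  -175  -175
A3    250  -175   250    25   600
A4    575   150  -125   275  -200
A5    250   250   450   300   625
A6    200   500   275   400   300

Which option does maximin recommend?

A5

Row minima: A1=75, A2=-175, A3=-175, A4=-200, A5=250, A6=200
Best worst-case = 250 → A5.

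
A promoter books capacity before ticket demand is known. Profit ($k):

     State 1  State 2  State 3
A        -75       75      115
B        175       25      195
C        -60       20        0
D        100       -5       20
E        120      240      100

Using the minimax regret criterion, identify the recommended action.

E

Column bests: State 1=175, State 2=240, State 3=195.
A regrets: 250, 165, 80 → max 250
B regrets: 0, 215, 0 → max 215
C regrets: 235, 220, 195 → max 235
D regrets: 75, 245, 175 → max 245
E regrets: 55, 0, 95 → max 95
Smallest max regret = 95 → E.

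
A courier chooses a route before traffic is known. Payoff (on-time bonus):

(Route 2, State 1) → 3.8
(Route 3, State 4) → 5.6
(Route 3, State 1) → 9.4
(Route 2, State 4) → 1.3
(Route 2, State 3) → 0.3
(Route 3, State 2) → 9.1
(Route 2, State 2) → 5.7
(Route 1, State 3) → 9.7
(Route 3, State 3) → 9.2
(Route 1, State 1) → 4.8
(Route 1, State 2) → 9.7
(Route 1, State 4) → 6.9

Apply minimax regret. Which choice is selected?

Column bests: State 1=9.4, State 2=9.7, State 3=9.7, State 4=6.9.
Route 1 regrets: 4.6, 0.0, 0.0, 0.0 → max 4.6
Route 2 regrets: 5.6, 4.0, 9.4, 5.6 → max 9.4
Route 3 regrets: 0.0, 0.6, 0.5, 1.3 → max 1.3
Smallest max regret = 1.3 → Route 3.

Route 3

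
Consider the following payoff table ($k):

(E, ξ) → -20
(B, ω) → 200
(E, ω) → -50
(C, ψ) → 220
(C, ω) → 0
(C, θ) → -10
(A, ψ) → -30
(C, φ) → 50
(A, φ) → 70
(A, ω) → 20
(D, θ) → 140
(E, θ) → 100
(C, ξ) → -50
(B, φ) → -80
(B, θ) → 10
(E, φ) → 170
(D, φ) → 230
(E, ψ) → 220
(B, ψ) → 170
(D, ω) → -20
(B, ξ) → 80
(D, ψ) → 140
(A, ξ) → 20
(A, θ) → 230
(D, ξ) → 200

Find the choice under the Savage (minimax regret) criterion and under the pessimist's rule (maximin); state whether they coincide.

Column bests: θ=230, φ=230, ψ=220, ω=200, ξ=200.
A regrets: 0, 160, 250, 180, 180 → max 250
B regrets: 220, 310, 50, 0, 120 → max 310
C regrets: 240, 180, 0, 200, 250 → max 250
D regrets: 90, 0, 80, 220, 0 → max 220
E regrets: 130, 60, 0, 250, 220 → max 250
Smallest max regret = 220 → D.
Row minima: A=-30, B=-80, C=-50, D=-20, E=-50
Best worst-case = -20 → D.

minimax regret → D; maximin → D (agree)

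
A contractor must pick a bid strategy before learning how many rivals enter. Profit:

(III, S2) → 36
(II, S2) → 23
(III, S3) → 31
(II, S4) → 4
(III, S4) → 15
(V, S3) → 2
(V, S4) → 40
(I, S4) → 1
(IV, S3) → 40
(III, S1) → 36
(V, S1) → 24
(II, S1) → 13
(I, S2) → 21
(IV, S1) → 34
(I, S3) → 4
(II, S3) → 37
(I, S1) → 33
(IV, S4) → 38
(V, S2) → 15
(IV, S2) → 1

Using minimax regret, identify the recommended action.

Column bests: S1=36, S2=36, S3=40, S4=40.
I regrets: 3, 15, 36, 39 → max 39
II regrets: 23, 13, 3, 36 → max 36
III regrets: 0, 0, 9, 25 → max 25
IV regrets: 2, 35, 0, 2 → max 35
V regrets: 12, 21, 38, 0 → max 38
Smallest max regret = 25 → III.

III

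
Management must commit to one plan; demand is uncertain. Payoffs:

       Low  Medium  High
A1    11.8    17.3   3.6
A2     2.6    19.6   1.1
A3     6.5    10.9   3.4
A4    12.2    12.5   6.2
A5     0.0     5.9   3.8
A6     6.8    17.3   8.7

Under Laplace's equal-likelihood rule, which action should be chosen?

Row averages: A1=10.9, A2=233/30, A3=104/15, A4=10.3, A5=97/30, A6=164/15
Highest average = 164/15 → A6.

A6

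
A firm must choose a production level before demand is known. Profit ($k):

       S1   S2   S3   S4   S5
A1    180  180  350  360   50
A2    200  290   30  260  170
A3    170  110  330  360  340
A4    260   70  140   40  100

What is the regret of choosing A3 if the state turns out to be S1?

Best payoff under S1 is 260.
Regret = 260 − 170 = 90.

90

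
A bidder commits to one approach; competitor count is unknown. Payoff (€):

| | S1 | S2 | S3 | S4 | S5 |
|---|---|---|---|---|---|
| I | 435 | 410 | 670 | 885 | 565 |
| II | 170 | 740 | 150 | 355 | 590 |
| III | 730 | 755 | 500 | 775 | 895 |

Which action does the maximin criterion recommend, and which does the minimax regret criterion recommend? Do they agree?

maximin → III; minimax regret → III (agree)

Row minima: I=410, II=150, III=500
Best worst-case = 500 → III.
Column bests: S1=730, S2=755, S3=670, S4=885, S5=895.
I regrets: 295, 345, 0, 0, 330 → max 345
II regrets: 560, 15, 520, 530, 305 → max 560
III regrets: 0, 0, 170, 110, 0 → max 170
Smallest max regret = 170 → III.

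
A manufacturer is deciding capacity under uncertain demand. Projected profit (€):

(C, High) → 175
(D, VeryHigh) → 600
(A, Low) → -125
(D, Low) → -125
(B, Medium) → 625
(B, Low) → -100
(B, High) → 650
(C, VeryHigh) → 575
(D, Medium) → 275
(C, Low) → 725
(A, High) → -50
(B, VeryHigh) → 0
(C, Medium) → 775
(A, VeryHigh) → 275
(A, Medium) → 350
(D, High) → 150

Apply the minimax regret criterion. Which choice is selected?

Column bests: Low=725, Medium=775, High=650, VeryHigh=600.
A regrets: 850, 425, 700, 325 → max 850
B regrets: 825, 150, 0, 600 → max 825
C regrets: 0, 0, 475, 25 → max 475
D regrets: 850, 500, 500, 0 → max 850
Smallest max regret = 475 → C.

C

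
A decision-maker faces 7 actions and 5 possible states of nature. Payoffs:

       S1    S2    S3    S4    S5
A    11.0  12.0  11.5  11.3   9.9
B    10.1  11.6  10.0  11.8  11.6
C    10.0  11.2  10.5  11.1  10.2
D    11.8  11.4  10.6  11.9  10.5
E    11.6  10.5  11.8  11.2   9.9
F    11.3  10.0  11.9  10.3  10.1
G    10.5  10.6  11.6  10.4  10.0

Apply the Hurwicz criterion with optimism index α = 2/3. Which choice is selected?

D

A: 2/3·12.0 + 1/3·9.9 = 11.3
B: 2/3·11.8 + 1/3·10.0 = 11.2
C: 2/3·11.2 + 1/3·10.0 = 10.8
D: 2/3·11.9 + 1/3·10.5 = 343/30
E: 2/3·11.8 + 1/3·9.9 = 67/6
F: 2/3·11.9 + 1/3·10.0 = 169/15
G: 2/3·11.6 + 1/3·10.0 = 166/15
Highest Hurwicz score = 343/30 → D.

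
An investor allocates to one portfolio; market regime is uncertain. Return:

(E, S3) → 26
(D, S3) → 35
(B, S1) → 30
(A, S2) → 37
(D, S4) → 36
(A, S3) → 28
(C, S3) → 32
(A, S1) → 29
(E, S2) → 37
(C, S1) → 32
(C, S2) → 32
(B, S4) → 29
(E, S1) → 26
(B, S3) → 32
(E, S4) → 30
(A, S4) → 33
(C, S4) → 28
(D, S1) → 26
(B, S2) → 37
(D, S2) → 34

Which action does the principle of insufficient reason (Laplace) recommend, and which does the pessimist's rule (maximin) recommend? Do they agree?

laplace → D; maximin → B (disagree)

Row averages: A=31.75, B=32, C=31, D=32.75, E=29.75
Highest average = 32.75 → D.
Row minima: A=28, B=29, C=28, D=26, E=26
Best worst-case = 29 → B.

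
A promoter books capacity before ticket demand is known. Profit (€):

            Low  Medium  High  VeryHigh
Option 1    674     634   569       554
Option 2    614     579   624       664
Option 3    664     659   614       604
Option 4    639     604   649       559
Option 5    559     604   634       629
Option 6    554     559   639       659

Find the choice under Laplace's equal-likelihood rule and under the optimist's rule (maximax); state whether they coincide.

Row averages: Option 1=607.75, Option 2=620.25, Option 3=635.25, Option 4=612.75, Option 5=606.5, Option 6=602.75
Highest average = 635.25 → Option 3.
Row maxima: Option 1=674, Option 2=664, Option 3=664, Option 4=649, Option 5=634, Option 6=659
Best best-case = 674 → Option 1.

laplace → Option 3; maximax → Option 1 (disagree)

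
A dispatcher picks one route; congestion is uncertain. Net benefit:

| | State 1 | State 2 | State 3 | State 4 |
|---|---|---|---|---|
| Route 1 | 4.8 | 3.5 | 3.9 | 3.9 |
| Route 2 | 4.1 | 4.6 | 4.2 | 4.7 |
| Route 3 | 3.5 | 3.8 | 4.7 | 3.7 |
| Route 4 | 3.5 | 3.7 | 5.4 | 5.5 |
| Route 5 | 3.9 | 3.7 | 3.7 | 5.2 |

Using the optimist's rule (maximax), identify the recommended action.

Row maxima: Route 1=4.8, Route 2=4.7, Route 3=4.7, Route 4=5.5, Route 5=5.2
Best best-case = 5.5 → Route 4.

Route 4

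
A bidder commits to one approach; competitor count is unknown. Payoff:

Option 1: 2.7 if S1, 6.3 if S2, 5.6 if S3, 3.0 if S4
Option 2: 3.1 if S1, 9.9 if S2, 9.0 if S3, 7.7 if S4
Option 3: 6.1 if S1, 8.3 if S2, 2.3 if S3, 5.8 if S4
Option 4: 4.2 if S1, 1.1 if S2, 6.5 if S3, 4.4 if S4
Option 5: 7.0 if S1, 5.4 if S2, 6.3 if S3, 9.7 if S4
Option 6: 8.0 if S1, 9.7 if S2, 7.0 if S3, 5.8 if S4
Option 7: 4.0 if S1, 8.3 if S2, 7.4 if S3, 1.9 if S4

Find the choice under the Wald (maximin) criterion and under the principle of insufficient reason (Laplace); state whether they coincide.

maximin → Option 6; laplace → Option 6 (agree)

Row minima: Option 1=2.7, Option 2=3.1, Option 3=2.3, Option 4=1.1, Option 5=5.4, Option 6=5.8, Option 7=1.9
Best worst-case = 5.8 → Option 6.
Row averages: Option 1=4.4, Option 2=7.425, Option 3=5.625, Option 4=4.05, Option 5=7.1, Option 6=7.625, Option 7=5.4
Highest average = 7.625 → Option 6.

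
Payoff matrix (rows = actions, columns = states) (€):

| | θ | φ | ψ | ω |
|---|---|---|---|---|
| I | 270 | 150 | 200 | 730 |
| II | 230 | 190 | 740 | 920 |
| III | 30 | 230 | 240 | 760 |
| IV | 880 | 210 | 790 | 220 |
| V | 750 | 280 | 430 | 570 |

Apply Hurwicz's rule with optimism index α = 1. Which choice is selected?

I: 1·730 + 0·150 = 730
II: 1·920 + 0·190 = 920
III: 1·760 + 0·30 = 760
IV: 1·880 + 0·210 = 880
V: 1·750 + 0·280 = 750
Highest Hurwicz score = 920 → II.

II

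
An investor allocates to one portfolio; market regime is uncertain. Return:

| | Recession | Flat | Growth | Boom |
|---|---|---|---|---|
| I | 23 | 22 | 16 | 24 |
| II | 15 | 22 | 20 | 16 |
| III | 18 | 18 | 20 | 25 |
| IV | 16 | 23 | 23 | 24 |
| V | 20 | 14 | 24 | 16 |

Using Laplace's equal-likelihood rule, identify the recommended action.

IV

Row averages: I=21.25, II=18.25, III=20.25, IV=21.5, V=18.5
Highest average = 21.5 → IV.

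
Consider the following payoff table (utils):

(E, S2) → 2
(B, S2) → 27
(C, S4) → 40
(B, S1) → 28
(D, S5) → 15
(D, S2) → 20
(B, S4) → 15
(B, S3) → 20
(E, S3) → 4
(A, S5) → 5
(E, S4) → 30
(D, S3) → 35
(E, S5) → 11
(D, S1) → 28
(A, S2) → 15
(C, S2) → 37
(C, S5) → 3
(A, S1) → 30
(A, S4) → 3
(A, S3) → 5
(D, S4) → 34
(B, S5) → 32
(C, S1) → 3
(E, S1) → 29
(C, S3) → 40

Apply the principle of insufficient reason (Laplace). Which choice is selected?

D

Row averages: A=11.6, B=24.4, C=24.6, D=26.4, E=15.2
Highest average = 26.4 → D.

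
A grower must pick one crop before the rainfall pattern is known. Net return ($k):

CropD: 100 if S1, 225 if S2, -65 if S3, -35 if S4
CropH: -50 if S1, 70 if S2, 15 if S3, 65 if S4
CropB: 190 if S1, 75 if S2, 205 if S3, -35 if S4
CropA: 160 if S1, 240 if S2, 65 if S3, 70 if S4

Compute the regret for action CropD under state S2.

15

Best payoff under S2 is 240.
Regret = 240 − 225 = 15.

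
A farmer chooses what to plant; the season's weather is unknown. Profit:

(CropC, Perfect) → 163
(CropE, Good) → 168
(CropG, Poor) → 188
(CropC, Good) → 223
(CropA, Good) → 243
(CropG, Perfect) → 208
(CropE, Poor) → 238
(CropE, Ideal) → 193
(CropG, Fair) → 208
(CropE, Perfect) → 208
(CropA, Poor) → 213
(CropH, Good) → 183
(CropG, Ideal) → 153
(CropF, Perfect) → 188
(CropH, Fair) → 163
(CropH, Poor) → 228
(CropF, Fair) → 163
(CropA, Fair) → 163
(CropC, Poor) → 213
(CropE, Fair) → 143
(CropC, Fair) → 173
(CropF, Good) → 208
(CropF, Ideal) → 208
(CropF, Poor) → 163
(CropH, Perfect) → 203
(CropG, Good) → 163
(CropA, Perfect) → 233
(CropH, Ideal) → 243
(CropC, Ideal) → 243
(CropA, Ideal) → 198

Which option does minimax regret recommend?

CropA

Column bests: Poor=238, Fair=208, Good=243, Ideal=243, Perfect=233.
CropA regrets: 25, 45, 0, 45, 0 → max 45
CropF regrets: 75, 45, 35, 35, 45 → max 75
CropG regrets: 50, 0, 80, 90, 25 → max 90
CropE regrets: 0, 65, 75, 50, 25 → max 75
CropH regrets: 10, 45, 60, 0, 30 → max 60
CropC regrets: 25, 35, 20, 0, 70 → max 70
Smallest max regret = 45 → CropA.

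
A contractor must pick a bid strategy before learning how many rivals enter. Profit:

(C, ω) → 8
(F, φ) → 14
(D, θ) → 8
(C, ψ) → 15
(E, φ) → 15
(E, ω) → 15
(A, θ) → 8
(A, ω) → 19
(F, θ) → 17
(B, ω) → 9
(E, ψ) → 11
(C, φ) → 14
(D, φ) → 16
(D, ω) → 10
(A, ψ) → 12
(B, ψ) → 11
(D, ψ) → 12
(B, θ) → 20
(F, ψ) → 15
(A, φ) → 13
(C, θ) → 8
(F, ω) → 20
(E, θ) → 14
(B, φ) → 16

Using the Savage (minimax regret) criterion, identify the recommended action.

F

Column bests: θ=20, φ=16, ψ=15, ω=20.
A regrets: 12, 3, 3, 1 → max 12
B regrets: 0, 0, 4, 11 → max 11
C regrets: 12, 2, 0, 12 → max 12
D regrets: 12, 0, 3, 10 → max 12
E regrets: 6, 1, 4, 5 → max 6
F regrets: 3, 2, 0, 0 → max 3
Smallest max regret = 3 → F.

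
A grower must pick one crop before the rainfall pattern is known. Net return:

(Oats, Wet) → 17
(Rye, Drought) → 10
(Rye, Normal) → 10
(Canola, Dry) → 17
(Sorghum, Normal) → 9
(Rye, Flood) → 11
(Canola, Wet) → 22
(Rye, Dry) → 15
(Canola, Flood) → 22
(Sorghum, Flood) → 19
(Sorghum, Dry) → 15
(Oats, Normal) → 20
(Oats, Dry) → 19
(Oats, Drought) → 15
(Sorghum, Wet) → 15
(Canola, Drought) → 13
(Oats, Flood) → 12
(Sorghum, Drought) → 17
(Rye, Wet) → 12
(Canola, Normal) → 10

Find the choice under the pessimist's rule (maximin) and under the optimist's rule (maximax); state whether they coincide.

maximin → Oats; maximax → Canola (disagree)

Row minima: Canola=10, Rye=10, Oats=12, Sorghum=9
Best worst-case = 12 → Oats.
Row maxima: Canola=22, Rye=15, Oats=20, Sorghum=19
Best best-case = 22 → Canola.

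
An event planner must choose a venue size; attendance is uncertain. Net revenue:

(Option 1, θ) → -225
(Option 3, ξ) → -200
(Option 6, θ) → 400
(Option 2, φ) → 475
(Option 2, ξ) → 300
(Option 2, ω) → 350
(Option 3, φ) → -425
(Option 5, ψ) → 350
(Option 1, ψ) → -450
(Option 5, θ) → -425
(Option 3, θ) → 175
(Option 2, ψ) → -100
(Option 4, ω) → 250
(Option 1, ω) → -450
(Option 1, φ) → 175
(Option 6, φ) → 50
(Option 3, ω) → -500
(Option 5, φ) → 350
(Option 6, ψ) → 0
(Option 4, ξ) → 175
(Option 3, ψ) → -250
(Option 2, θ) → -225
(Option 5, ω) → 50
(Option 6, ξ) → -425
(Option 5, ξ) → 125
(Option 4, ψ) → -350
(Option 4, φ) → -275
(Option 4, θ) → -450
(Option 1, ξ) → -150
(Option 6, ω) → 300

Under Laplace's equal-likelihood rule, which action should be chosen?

Option 2

Row averages: Option 1=-220, Option 2=160, Option 3=-240, Option 4=-130, Option 5=90, Option 6=65
Highest average = 160 → Option 2.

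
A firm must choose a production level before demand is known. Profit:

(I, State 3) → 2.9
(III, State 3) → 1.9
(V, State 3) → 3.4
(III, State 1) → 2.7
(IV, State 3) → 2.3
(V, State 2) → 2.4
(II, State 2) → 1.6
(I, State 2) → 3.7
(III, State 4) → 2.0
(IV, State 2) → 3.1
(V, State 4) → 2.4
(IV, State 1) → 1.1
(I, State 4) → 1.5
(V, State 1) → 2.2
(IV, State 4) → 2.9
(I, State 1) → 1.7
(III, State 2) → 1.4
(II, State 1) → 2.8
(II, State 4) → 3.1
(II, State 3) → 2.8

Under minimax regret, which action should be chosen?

Column bests: State 1=2.8, State 2=3.7, State 3=3.4, State 4=3.1.
I regrets: 1.1, 0.0, 0.5, 1.6 → max 1.6
II regrets: 0.0, 2.1, 0.6, 0.0 → max 2.1
III regrets: 0.1, 2.3, 1.5, 1.1 → max 2.3
IV regrets: 1.7, 0.6, 1.1, 0.2 → max 1.7
V regrets: 0.6, 1.3, 0.0, 0.7 → max 1.3
Smallest max regret = 1.3 → V.

V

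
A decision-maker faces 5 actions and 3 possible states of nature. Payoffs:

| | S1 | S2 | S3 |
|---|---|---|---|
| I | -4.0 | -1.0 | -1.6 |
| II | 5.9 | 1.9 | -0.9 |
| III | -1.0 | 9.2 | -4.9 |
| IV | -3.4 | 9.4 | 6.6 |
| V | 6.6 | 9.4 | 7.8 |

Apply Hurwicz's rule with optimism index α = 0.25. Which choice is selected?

V

I: 0.25·(-1.0) + 0.75·(-4.0) = -3.25
II: 0.25·5.9 + 0.75·(-0.9) = 0.8
III: 0.25·9.2 + 0.75·(-4.9) = -1.375
IV: 0.25·9.4 + 0.75·(-3.4) = -0.2
V: 0.25·9.4 + 0.75·6.6 = 7.3
Highest Hurwicz score = 7.3 → V.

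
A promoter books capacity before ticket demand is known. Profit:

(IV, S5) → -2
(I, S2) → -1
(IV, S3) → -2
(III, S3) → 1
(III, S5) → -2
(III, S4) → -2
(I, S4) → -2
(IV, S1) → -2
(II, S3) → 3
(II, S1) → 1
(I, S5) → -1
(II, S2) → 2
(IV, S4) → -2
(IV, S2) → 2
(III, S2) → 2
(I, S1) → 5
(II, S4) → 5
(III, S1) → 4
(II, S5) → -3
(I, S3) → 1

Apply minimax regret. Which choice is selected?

II

Column bests: S1=5, S2=2, S3=3, S4=5, S5=-1.
I regrets: 0, 3, 2, 7, 0 → max 7
II regrets: 4, 0, 0, 0, 2 → max 4
III regrets: 1, 0, 2, 7, 1 → max 7
IV regrets: 7, 0, 5, 7, 1 → max 7
Smallest max regret = 4 → II.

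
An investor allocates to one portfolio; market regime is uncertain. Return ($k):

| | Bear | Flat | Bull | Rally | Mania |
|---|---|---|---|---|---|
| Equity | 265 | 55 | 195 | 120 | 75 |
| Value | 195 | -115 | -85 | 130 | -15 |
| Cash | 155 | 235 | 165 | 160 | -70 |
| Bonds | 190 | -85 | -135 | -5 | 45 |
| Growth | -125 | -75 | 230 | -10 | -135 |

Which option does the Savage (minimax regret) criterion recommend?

Column bests: Bear=265, Flat=235, Bull=230, Rally=160, Mania=75.
Equity regrets: 0, 180, 35, 40, 0 → max 180
Value regrets: 70, 350, 315, 30, 90 → max 350
Cash regrets: 110, 0, 65, 0, 145 → max 145
Bonds regrets: 75, 320, 365, 165, 30 → max 365
Growth regrets: 390, 310, 0, 170, 210 → max 390
Smallest max regret = 145 → Cash.

Cash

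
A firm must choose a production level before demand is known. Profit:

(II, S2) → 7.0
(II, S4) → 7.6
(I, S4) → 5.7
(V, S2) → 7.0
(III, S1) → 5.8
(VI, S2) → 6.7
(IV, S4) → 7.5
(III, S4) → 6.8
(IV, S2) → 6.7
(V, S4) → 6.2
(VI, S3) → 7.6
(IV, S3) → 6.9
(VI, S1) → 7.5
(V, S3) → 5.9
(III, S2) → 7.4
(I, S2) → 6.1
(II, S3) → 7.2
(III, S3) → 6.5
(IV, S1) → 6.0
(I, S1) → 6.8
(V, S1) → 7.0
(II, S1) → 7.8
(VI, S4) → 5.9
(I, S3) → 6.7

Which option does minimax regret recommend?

Column bests: S1=7.8, S2=7.4, S3=7.6, S4=7.6.
I regrets: 1.0, 1.3, 0.9, 1.9 → max 1.9
II regrets: 0.0, 0.4, 0.4, 0.0 → max 0.4
III regrets: 2.0, 0.0, 1.1, 0.8 → max 2.0
IV regrets: 1.8, 0.7, 0.7, 0.1 → max 1.8
V regrets: 0.8, 0.4, 1.7, 1.4 → max 1.7
VI regrets: 0.3, 0.7, 0.0, 1.7 → max 1.7
Smallest max regret = 0.4 → II.

II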